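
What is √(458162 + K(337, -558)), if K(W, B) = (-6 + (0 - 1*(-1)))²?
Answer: √458187 ≈ 676.90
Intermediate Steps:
K(W, B) = 25 (K(W, B) = (-6 + (0 + 1))² = (-6 + 1)² = (-5)² = 25)
√(458162 + K(337, -558)) = √(458162 + 25) = √458187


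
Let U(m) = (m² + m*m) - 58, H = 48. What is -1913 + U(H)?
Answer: 2637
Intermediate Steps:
U(m) = -58 + 2*m² (U(m) = (m² + m²) - 58 = 2*m² - 58 = -58 + 2*m²)
-1913 + U(H) = -1913 + (-58 + 2*48²) = -1913 + (-58 + 2*2304) = -1913 + (-58 + 4608) = -1913 + 4550 = 2637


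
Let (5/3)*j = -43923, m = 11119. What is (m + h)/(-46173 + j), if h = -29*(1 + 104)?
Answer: -20185/181317 ≈ -0.11132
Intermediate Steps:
j = -131769/5 (j = (⅗)*(-43923) = -131769/5 ≈ -26354.)
h = -3045 (h = -29*105 = -3045)
(m + h)/(-46173 + j) = (11119 - 3045)/(-46173 - 131769/5) = 8074/(-362634/5) = 8074*(-5/362634) = -20185/181317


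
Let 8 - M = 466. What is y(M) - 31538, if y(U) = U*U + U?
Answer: 177768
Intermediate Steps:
M = -458 (M = 8 - 1*466 = 8 - 466 = -458)
y(U) = U + U² (y(U) = U² + U = U + U²)
y(M) - 31538 = -458*(1 - 458) - 31538 = -458*(-457) - 31538 = 209306 - 31538 = 177768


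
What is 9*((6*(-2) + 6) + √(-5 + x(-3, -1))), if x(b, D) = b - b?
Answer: -54 + 9*I*√5 ≈ -54.0 + 20.125*I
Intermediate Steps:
x(b, D) = 0
9*((6*(-2) + 6) + √(-5 + x(-3, -1))) = 9*((6*(-2) + 6) + √(-5 + 0)) = 9*((-12 + 6) + √(-5)) = 9*(-6 + I*√5) = -54 + 9*I*√5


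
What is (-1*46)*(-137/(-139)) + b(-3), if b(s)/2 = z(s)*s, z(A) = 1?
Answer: -7136/139 ≈ -51.338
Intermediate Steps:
b(s) = 2*s (b(s) = 2*(1*s) = 2*s)
(-1*46)*(-137/(-139)) + b(-3) = (-1*46)*(-137/(-139)) + 2*(-3) = -(-6302)*(-1)/139 - 6 = -46*137/139 - 6 = -6302/139 - 6 = -7136/139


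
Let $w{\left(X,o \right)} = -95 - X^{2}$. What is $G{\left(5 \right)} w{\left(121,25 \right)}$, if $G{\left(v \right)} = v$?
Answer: $-73680$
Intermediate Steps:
$G{\left(5 \right)} w{\left(121,25 \right)} = 5 \left(-95 - 121^{2}\right) = 5 \left(-95 - 14641\right) = 5 \left(-14736\right) = -73680$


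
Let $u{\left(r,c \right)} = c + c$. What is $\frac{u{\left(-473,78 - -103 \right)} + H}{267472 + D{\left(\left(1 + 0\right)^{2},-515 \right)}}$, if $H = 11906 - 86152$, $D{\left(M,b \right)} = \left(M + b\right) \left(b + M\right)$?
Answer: $- \frac{18471}{132917} \approx -0.13897$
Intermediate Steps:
$D{\left(M,b \right)} = \left(M + b\right)^{2}$ ($D{\left(M,b \right)} = \left(M + b\right) \left(M + b\right) = \left(M + b\right)^{2}$)
$H = -74246$ ($H = 11906 - 86152 = -74246$)
$u{\left(r,c \right)} = 2 c$
$\frac{u{\left(-473,78 - -103 \right)} + H}{267472 + D{\left(\left(1 + 0\right)^{2},-515 \right)}} = \frac{2 \left(78 - -103\right) - 74246}{267472 + \left(\left(1 + 0\right)^{2} - 515\right)^{2}} = \frac{2 \left(78 + 103\right) - 74246}{267472 + \left(1^{2} - 515\right)^{2}} = \frac{2 \cdot 181 - 74246}{267472 + \left(1 - 515\right)^{2}} = \frac{362 - 74246}{267472 + \left(-514\right)^{2}} = - \frac{73884}{267472 + 264196} = - \frac{73884}{531668} = \left(-73884\right) \frac{1}{531668} = - \frac{18471}{132917}$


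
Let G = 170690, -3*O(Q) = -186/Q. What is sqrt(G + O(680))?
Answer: sqrt(4932943635)/170 ≈ 413.15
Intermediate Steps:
O(Q) = 62/Q (O(Q) = -(-62)/Q = 62/Q)
sqrt(G + O(680)) = sqrt(170690 + 62/680) = sqrt(170690 + 62*(1/680)) = sqrt(170690 + 31/340) = sqrt(58034631/340) = sqrt(4932943635)/170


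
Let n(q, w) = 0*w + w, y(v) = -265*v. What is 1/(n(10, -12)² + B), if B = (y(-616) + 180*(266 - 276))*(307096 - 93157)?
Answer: 1/34538312304 ≈ 2.8953e-11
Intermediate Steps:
n(q, w) = w (n(q, w) = 0 + w = w)
B = 34538312160 (B = (-265*(-616) + 180*(266 - 276))*(307096 - 93157) = (163240 + 180*(-10))*213939 = (163240 - 1800)*213939 = 161440*213939 = 34538312160)
1/(n(10, -12)² + B) = 1/((-12)² + 34538312160) = 1/(144 + 34538312160) = 1/34538312304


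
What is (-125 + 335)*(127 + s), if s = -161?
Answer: -7140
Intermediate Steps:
(-125 + 335)*(127 + s) = (-125 + 335)*(127 - 161) = 210*(-34) = -7140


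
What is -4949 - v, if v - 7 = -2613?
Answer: -2343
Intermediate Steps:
v = -2606 (v = 7 - 2613 = -2606)
-4949 - v = -4949 - 1*(-2606) = -4949 + 2606 = -2343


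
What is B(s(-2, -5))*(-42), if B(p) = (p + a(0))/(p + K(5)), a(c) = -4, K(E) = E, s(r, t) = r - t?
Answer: 21/4 ≈ 5.2500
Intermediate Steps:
B(p) = (-4 + p)/(5 + p) (B(p) = (p - 4)/(p + 5) = (-4 + p)/(5 + p))
B(s(-2, -5))*(-42) = ((-4 + (-2 - 1*(-5)))/(5 + (-2 - 1*(-5))))*(-42) = ((-4 + (-2 + 5))/(5 + (-2 + 5)))*(-42) = ((-4 + 3)/(5 + 3))*(-42) = (-1/8)*(-42) = ((⅛)*(-1))*(-42) = -⅛*(-42) = 21/4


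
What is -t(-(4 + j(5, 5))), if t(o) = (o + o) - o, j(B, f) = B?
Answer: 9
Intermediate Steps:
t(o) = o (t(o) = 2*o - o = o)
-t(-(4 + j(5, 5))) = -(-1)*(4 + 5) = -(-1)*9 = -1*(-9) = 9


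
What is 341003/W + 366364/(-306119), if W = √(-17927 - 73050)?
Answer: -366364/306119 - 341003*I*√90977/90977 ≈ -1.1968 - 1130.6*I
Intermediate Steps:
W = I*√90977 (W = √(-90977) = I*√90977 ≈ 301.62*I)
341003/W + 366364/(-306119) = 341003/((I*√90977)) + 366364/(-306119) = 341003*(-I*√90977/90977) + 366364*(-1/306119) = -341003*I*√90977/90977 - 366364/306119 = -366364/306119 - 341003*I*√90977/90977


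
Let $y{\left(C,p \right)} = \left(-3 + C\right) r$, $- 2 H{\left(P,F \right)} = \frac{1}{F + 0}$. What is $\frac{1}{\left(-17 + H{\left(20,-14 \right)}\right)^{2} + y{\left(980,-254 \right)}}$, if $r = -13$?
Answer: $- \frac{784}{9731959} \approx -8.0559 \cdot 10^{-5}$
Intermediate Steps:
$H{\left(P,F \right)} = - \frac{1}{2 F}$ ($H{\left(P,F \right)} = - \frac{1}{2 \left(F + 0\right)} = - \frac{1}{2 F}$)
$y{\left(C,p \right)} = 39 - 13 C$ ($y{\left(C,p \right)} = \left(-3 + C\right) \left(-13\right) = 39 - 13 C$)
$\frac{1}{\left(-17 + H{\left(20,-14 \right)}\right)^{2} + y{\left(980,-254 \right)}} = \frac{1}{\left(-17 - \frac{1}{2 \left(-14\right)}\right)^{2} + \left(39 - 12740\right)} = \frac{1}{\left(-17 - - \frac{1}{28}\right)^{2} + \left(39 - 12740\right)} = \frac{1}{\left(-17 + \frac{1}{28}\right)^{2} - 12701} = \frac{1}{\left(- \frac{475}{28}\right)^{2} - 12701} = \frac{1}{\frac{225625}{784} - 12701} = \frac{1}{- \frac{9731959}{784}} = - \frac{784}{9731959}$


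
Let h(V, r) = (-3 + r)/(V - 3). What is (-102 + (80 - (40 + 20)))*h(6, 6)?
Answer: -82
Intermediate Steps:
h(V, r) = (-3 + r)/(-3 + V)
(-102 + (80 - (40 + 20)))*h(6, 6) = (-102 + (80 - (40 + 20)))*((-3 + 6)/(-3 + 6)) = (-102 + (80 - 1*60))*(3/3) = (-102 + (80 - 60))*((1/3)*3) = (-102 + 20)*1 = -82*1 = -82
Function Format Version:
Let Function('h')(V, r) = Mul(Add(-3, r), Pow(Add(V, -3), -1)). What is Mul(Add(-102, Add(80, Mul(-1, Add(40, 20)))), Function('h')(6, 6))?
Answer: -82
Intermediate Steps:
Function('h')(V, r) = Mul(Pow(Add(-3, V), -1), Add(-3, r)) (Function('h')(V, r) = Mul(Add(-3, r), Pow(Add(-3, V), -1)) = Mul(Pow(Add(-3, V), -1), Add(-3, r)))
Mul(Add(-102, Add(80, Mul(-1, Add(40, 20)))), Function('h')(6, 6)) = Mul(Add(-102, Add(80, Mul(-1, Add(40, 20)))), Mul(Pow(Add(-3, 6), -1), Add(-3, 6))) = Mul(Add(-102, Add(80, Mul(-1, 60))), Mul(Pow(3, -1), 3)) = Mul(Add(-102, Add(80, -60)), Mul(Rational(1, 3), 3)) = Mul(Add(-102, 20), 1) = Mul(-82, 1) = -82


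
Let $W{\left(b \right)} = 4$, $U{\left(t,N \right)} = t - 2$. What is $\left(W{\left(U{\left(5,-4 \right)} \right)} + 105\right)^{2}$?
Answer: $11881$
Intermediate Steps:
$U{\left(t,N \right)} = -2 + t$ ($U{\left(t,N \right)} = t - 2 = -2 + t$)
$\left(W{\left(U{\left(5,-4 \right)} \right)} + 105\right)^{2} = \left(4 + 105\right)^{2} = 109^{2} = 11881$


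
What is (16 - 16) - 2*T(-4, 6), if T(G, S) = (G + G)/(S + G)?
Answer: 8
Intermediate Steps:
T(G, S) = 2*G/(G + S) (T(G, S) = (2*G)/(G + S) = 2*G/(G + S))
(16 - 16) - 2*T(-4, 6) = (16 - 16) - 4*(-4)/(-4 + 6) = 0 - 4*(-4)/2 = 0 - 2*(-4) = 0 + 8 = 8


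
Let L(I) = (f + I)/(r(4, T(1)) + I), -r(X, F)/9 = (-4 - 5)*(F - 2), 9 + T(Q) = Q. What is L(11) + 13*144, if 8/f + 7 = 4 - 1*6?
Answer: 13461461/7191 ≈ 1872.0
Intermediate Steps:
T(Q) = -9 + Q
f = -8/9 (f = 8/(-7 + (4 - 1*6)) = 8/(-7 + (4 - 6)) = 8/(-7 - 2) = 8/(-9) = 8*(-1/9) = -8/9 ≈ -0.88889)
r(X, F) = -162 + 81*F (r(X, F) = -9*(-4 - 5)*(F - 2) = -(-81)*(-2 + F) = -9*(18 - 9*F) = -162 + 81*F)
L(I) = (-8/9 + I)/(-810 + I) (L(I) = (-8/9 + I)/((-162 + 81*(-9 + 1)) + I) = (-8/9 + I)/((-162 + 81*(-8)) + I) = (-8/9 + I)/((-162 - 648) + I) = (-8/9 + I)/(-810 + I))
L(11) + 13*144 = (-8/9 + 11)/(-810 + 11) + 13*144 = (91/9)/(-799) + 1872 = -1/799*91/9 + 1872 = -91/7191 + 1872 = 13461461/7191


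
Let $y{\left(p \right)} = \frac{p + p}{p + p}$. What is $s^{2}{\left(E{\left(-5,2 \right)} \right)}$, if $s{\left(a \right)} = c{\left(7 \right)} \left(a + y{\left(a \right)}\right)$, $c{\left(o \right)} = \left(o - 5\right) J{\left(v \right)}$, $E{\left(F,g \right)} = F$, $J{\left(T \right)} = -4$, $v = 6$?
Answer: $1024$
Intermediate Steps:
$y{\left(p \right)} = 1$ ($y{\left(p \right)} = \frac{2 p}{2 p} = 2 p \frac{1}{2 p} = 1$)
$c{\left(o \right)} = 20 - 4 o$ ($c{\left(o \right)} = \left(o - 5\right) \left(-4\right) = \left(-5 + o\right) \left(-4\right) = 20 - 4 o$)
$s{\left(a \right)} = -8 - 8 a$ ($s{\left(a \right)} = \left(20 - 28\right) \left(a + 1\right) = \left(20 - 28\right) \left(1 + a\right) = - 8 \left(1 + a\right) = -8 - 8 a$)
$s^{2}{\left(E{\left(-5,2 \right)} \right)} = \left(-8 - -40\right)^{2} = \left(-8 + 40\right)^{2} = 32^{2} = 1024$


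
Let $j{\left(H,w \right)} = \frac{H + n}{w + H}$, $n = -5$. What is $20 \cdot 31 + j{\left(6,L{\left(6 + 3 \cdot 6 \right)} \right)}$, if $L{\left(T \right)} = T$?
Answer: $\frac{18601}{30} \approx 620.03$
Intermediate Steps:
$j{\left(H,w \right)} = \frac{-5 + H}{H + w}$ ($j{\left(H,w \right)} = \frac{H - 5}{w + H} = \frac{-5 + H}{H + w}$)
$20 \cdot 31 + j{\left(6,L{\left(6 + 3 \cdot 6 \right)} \right)} = 20 \cdot 31 + \frac{-5 + 6}{6 + \left(6 + 3 \cdot 6\right)} = 620 + \frac{1}{6 + \left(6 + 18\right)} 1 = 620 + \frac{1}{6 + 24} \cdot 1 = 620 + \frac{1}{30} \cdot 1 = 620 + \frac{1}{30} = \frac{18601}{30}$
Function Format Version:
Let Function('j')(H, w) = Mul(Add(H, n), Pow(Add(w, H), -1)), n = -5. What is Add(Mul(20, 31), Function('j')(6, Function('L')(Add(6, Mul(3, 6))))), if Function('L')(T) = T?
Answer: Rational(18601, 30) ≈ 620.03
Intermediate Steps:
Function('j')(H, w) = Mul(Pow(Add(H, w), -1), Add(-5, H)) (Function('j')(H, w) = Mul(Add(H, -5), Pow(Add(w, H), -1)) = Mul(Add(-5, H), Pow(Add(H, w), -1)) = Mul(Pow(Add(H, w), -1), Add(-5, H)))
Add(Mul(20, 31), Function('j')(6, Function('L')(Add(6, Mul(3, 6))))) = Add(Mul(20, 31), Mul(Pow(Add(6, Add(6, Mul(3, 6))), -1), Add(-5, 6))) = Add(620, Mul(Pow(Add(6, Add(6, 18)), -1), 1)) = Add(620, Mul(Pow(Add(6, 24), -1), 1)) = Add(620, Mul(Pow(30, -1), 1)) = Add(620, Mul(Rational(1, 30), 1)) = Add(620, Rational(1, 30)) = Rational(18601, 30)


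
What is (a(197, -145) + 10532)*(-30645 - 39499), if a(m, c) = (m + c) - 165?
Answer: -730830336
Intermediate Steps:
a(m, c) = -165 + c + m (a(m, c) = (c + m) - 165 = -165 + c + m)
(a(197, -145) + 10532)*(-30645 - 39499) = ((-165 - 145 + 197) + 10532)*(-30645 - 39499) = (-113 + 10532)*(-70144) = 10419*(-70144) = -730830336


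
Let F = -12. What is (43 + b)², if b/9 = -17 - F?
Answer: 4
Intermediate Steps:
b = -45 (b = 9*(-17 - 1*(-12)) = 9*(-17 + 12) = 9*(-5) = -45)
(43 + b)² = (43 - 45)² = (-2)² = 4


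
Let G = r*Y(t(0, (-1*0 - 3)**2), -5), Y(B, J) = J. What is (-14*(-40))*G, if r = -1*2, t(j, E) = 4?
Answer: 5600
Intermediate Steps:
r = -2
G = 10 (G = -2*(-5) = 10)
(-14*(-40))*G = -14*(-40)*10 = 560*10 = 5600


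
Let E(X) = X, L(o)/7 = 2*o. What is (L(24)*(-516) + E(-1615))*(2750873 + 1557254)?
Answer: -753883451857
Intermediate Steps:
L(o) = 14*o (L(o) = 7*(2*o) = 14*o)
(L(24)*(-516) + E(-1615))*(2750873 + 1557254) = ((14*24)*(-516) - 1615)*(2750873 + 1557254) = (336*(-516) - 1615)*4308127 = (-173376 - 1615)*4308127 = -174991*4308127 = -753883451857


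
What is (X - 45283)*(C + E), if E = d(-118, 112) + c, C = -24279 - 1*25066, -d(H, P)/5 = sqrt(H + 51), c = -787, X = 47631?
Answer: -117709936 - 11740*I*sqrt(67) ≈ -1.1771e+8 - 96096.0*I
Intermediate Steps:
d(H, P) = -5*sqrt(51 + H) (d(H, P) = -5*sqrt(H + 51) = -5*sqrt(51 + H))
C = -49345 (C = -24279 - 25066 = -49345)
E = -787 - 5*I*sqrt(67) (E = -5*sqrt(51 - 118) - 787 = -5*I*sqrt(67) - 787 = -787 - 5*I*sqrt(67) ≈ -787.0 - 40.927*I)
(X - 45283)*(C + E) = (47631 - 45283)*(-49345 + (-787 - 5*I*sqrt(67))) = 2348*(-50132 - 5*I*sqrt(67)) = -117709936 - 11740*I*sqrt(67)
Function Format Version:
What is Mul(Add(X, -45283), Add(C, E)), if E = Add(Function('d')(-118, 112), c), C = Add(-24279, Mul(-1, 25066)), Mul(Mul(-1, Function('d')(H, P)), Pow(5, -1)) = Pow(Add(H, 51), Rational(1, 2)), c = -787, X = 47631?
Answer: Add(-117709936, Mul(-11740, I, Pow(67, Rational(1, 2)))) ≈ Add(-1.1771e+8, Mul(-96096., I))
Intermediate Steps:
Function('d')(H, P) = Mul(-5, Pow(Add(51, H), Rational(1, 2))) (Function('d')(H, P) = Mul(-5, Pow(Add(H, 51), Rational(1, 2))) = Mul(-5, Pow(Add(51, H), Rational(1, 2))))
C = -49345 (C = Add(-24279, -25066) = -49345)
E = Add(-787, Mul(-5, I, Pow(67, Rational(1, 2)))) (E = Add(Mul(-5, Pow(Add(51, -118), Rational(1, 2))), -787) = Add(Mul(-5, Pow(-67, Rational(1, 2))), -787) = Add(Mul(-5, Mul(I, Pow(67, Rational(1, 2)))), -787) = Add(Mul(-5, I, Pow(67, Rational(1, 2))), -787) = Add(-787, Mul(-5, I, Pow(67, Rational(1, 2)))) ≈ Add(-787.00, Mul(-40.927, I)))
Mul(Add(X, -45283), Add(C, E)) = Mul(Add(47631, -45283), Add(-49345, Add(-787, Mul(-5, I, Pow(67, Rational(1, 2)))))) = Mul(2348, Add(-50132, Mul(-5, I, Pow(67, Rational(1, 2))))) = Add(-117709936, Mul(-11740, I, Pow(67, Rational(1, 2))))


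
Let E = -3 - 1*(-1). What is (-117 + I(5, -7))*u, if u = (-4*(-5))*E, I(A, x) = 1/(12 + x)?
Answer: 4672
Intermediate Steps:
E = -2 (E = -3 + 1 = -2)
u = -40 (u = -4*(-5)*(-2) = 20*(-2) = -40)
(-117 + I(5, -7))*u = (-117 + 1/(12 - 7))*(-40) = (-117 + 1/5)*(-40) = -584/5*(-40) = 4672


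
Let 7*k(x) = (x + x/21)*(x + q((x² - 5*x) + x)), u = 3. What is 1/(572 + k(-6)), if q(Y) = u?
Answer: 49/28160 ≈ 0.0017401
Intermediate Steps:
q(Y) = 3
k(x) = 22*x*(3 + x)/147 (k(x) = ((x + x/21)*(x + 3))/7 = ((x + x*(1/21))*(3 + x))/7 = ((x + x/21)*(3 + x))/7 = ((22*x/21)*(3 + x))/7 = (22*x*(3 + x)/21)/7 = 22*x*(3 + x)/147)
1/(572 + k(-6)) = 1/(572 + (22/147)*(-6)*(3 - 6)) = 1/(572 + (22/147)*(-6)*(-3)) = 1/(572 + 132/49) = 1/(28160/49) = 49/28160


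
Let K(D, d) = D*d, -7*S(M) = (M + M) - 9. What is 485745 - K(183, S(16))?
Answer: 3404424/7 ≈ 4.8635e+5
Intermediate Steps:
S(M) = 9/7 - 2*M/7 (S(M) = -((M + M) - 9)/7 = -(2*M - 9)/7 = -(-9 + 2*M)/7 = 9/7 - 2*M/7)
485745 - K(183, S(16)) = 485745 - 183*(9/7 - 2/7*16) = 485745 - 183*(9/7 - 32/7) = 485745 - 183*(-23)/7 = 485745 - 1*(-4209/7) = 485745 + 4209/7 = 3404424/7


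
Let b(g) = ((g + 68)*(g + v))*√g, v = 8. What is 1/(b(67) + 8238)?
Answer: -2746/2266894077 + 1125*√67/755631359 ≈ 1.0975e-5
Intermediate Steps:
b(g) = √g*(8 + g)*(68 + g) (b(g) = ((g + 68)*(g + 8))*√g = ((68 + g)*(8 + g))*√g = ((8 + g)*(68 + g))*√g = √g*(8 + g)*(68 + g))
1/(b(67) + 8238) = 1/(√67*(544 + 67² + 76*67) + 8238) = 1/(√67*(544 + 4489 + 5092) + 8238) = 1/(√67*10125 + 8238) = 1/(10125*√67 + 8238) = 1/(8238 + 10125*√67)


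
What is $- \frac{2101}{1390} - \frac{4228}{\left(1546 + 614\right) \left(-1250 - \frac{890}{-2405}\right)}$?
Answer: $- \frac{13624670545}{9023292864} \approx -1.5099$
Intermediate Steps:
$- \frac{2101}{1390} - \frac{4228}{\left(1546 + 614\right) \left(-1250 - \frac{890}{-2405}\right)} = \left(-2101\right) \frac{1}{1390} - \frac{4228}{2160 \left(-1250 - - \frac{178}{481}\right)} = - \frac{2101}{1390} - \frac{4228}{2160 \left(-1250 + \frac{178}{481}\right)} = - \frac{2101}{1390} - \frac{4228}{2160 \left(- \frac{601072}{481}\right)} = - \frac{2101}{1390} - \frac{4228}{- \frac{1298315520}{481}} = - \frac{2101}{1390} - - \frac{508417}{324578880} = - \frac{2101}{1390} + \frac{508417}{324578880} = - \frac{13624670545}{9023292864}$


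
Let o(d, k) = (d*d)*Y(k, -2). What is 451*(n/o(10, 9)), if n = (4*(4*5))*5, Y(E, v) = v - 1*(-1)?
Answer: -1804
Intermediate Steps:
Y(E, v) = 1 + v (Y(E, v) = v + 1 = 1 + v)
n = 400 (n = (4*20)*5 = 80*5 = 400)
o(d, k) = -d² (o(d, k) = (d*d)*(1 - 2) = d²*(-1) = -d²)
451*(n/o(10, 9)) = 451*(400/((-1*10²))) = 451*(400/((-1*100))) = 451*(400/(-100)) = 451*(400*(-1/100)) = 451*(-4) = -1804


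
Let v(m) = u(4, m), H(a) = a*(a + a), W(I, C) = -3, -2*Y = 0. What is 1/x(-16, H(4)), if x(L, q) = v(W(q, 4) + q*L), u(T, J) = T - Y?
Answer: ¼ ≈ 0.25000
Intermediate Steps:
Y = 0 (Y = -½*0 = 0)
u(T, J) = T (u(T, J) = T - 1*0 = T + 0 = T)
H(a) = 2*a² (H(a) = a*(2*a) = 2*a²)
v(m) = 4
x(L, q) = 4
1/x(-16, H(4)) = 1/4 = ¼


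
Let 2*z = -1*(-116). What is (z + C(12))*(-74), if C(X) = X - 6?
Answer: -4736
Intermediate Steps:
C(X) = -6 + X
z = 58 (z = (-1*(-116))/2 = (½)*116 = 58)
(z + C(12))*(-74) = (58 + (-6 + 12))*(-74) = (58 + 6)*(-74) = 64*(-74) = -4736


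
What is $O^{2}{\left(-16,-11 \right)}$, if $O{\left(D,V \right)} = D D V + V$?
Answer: $7991929$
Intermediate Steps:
$O{\left(D,V \right)} = V + V D^{2}$ ($O{\left(D,V \right)} = D^{2} V + V = V D^{2} + V = V + V D^{2}$)
$O^{2}{\left(-16,-11 \right)} = \left(- 11 \left(1 + \left(-16\right)^{2}\right)\right)^{2} = \left(- 11 \left(1 + 256\right)\right)^{2} = \left(\left(-11\right) 257\right)^{2} = \left(-2827\right)^{2} = 7991929$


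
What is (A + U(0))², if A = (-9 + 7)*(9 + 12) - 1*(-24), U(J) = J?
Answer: 324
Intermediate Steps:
A = -18 (A = -2*21 + 24 = -42 + 24 = -18)
(A + U(0))² = (-18 + 0)² = (-18)² = 324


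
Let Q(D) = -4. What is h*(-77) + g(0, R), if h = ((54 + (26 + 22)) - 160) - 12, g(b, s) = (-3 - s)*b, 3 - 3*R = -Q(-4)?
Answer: 5390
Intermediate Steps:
R = -1/3 (R = 1 - (-1)*(-4)/3 = 1 - 1/3*4 = 1 - 4/3 = -1/3 ≈ -0.33333)
g(b, s) = b*(-3 - s)
h = -70 (h = ((54 + 48) - 160) - 12 = (102 - 160) - 12 = -58 - 12 = -70)
h*(-77) + g(0, R) = -70*(-77) - 1*0*(3 - 1/3) = 5390 - 1*0*8/3 = 5390 + 0 = 5390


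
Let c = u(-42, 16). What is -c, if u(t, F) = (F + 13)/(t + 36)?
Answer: 29/6 ≈ 4.8333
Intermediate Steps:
u(t, F) = (13 + F)/(36 + t)
c = -29/6 (c = (13 + 16)/(36 - 42) = 29/(-6) = -1/6*29 = -29/6 ≈ -4.8333)
-c = -1*(-29/6) = 29/6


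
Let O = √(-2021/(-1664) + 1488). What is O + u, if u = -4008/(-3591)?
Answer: 1336/1197 + √64429378/208 ≈ 39.706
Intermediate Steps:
u = 1336/1197 (u = -4008*(-1/3591) = 1336/1197 ≈ 1.1161)
O = √64429378/208 (O = √(-2021*(-1/1664) + 1488) = √(2021/1664 + 1488) = √(2478053/1664) = √64429378/208 ≈ 38.590)
O + u = √64429378/208 + 1336/1197 = 1336/1197 + √64429378/208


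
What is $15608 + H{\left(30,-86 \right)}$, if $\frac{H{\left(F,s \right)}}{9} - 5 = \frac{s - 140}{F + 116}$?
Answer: $\frac{1141652}{73} \approx 15639.0$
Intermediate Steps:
$H{\left(F,s \right)} = 45 + \frac{9 \left(-140 + s\right)}{116 + F}$ ($H{\left(F,s \right)} = 45 + 9 \frac{s - 140}{F + 116} = 45 + 9 \frac{-140 + s}{116 + F} = 45 + \frac{9 \left(-140 + s\right)}{116 + F}$)
$15608 + H{\left(30,-86 \right)} = 15608 + \frac{9 \left(440 - 86 + 5 \cdot 30\right)}{116 + 30} = 15608 + \frac{9 \left(440 - 86 + 150\right)}{146} = 15608 + 9 \cdot \frac{1}{146} \cdot 504 = 15608 + \frac{2268}{73} = \frac{1141652}{73}$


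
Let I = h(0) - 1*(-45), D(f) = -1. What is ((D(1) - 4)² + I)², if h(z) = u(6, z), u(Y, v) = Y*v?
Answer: 4900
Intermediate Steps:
h(z) = 6*z
I = 45 (I = 6*0 - 1*(-45) = 0 + 45 = 45)
((D(1) - 4)² + I)² = ((-1 - 4)² + 45)² = ((-5)² + 45)² = (25 + 45)² = 70² = 4900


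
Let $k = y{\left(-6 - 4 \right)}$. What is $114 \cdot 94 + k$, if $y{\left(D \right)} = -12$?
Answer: $10704$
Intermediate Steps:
$k = -12$
$114 \cdot 94 + k = 114 \cdot 94 - 12 = 10716 - 12 = 10704$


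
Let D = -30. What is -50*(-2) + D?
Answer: 70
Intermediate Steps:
-50*(-2) + D = -50*(-2) - 30 = 100 - 30 = 70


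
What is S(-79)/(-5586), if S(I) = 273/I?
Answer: 13/21014 ≈ 0.00061863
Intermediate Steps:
S(-79)/(-5586) = (273/(-79))/(-5586) = (273*(-1/79))*(-1/5586) = -273/79*(-1/5586) = 13/21014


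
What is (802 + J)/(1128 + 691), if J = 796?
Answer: 94/107 ≈ 0.87850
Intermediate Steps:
(802 + J)/(1128 + 691) = (802 + 796)/(1128 + 691) = 1598/1819 = (1/1819)*1598 = 94/107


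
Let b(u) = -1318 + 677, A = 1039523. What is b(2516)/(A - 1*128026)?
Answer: -641/911497 ≈ -0.00070324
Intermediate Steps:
b(u) = -641
b(2516)/(A - 1*128026) = -641/(1039523 - 1*128026) = -641/(1039523 - 128026) = -641/911497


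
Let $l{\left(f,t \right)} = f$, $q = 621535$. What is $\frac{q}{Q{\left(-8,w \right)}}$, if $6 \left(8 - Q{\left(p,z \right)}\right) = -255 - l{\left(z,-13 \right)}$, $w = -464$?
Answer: $- \frac{3729210}{161} \approx -23163.0$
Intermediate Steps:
$Q{\left(p,z \right)} = \frac{101}{2} + \frac{z}{6}$ ($Q{\left(p,z \right)} = 8 - \frac{-255 - z}{6} = 8 + \left(\frac{85}{2} + \frac{z}{6}\right) = \frac{101}{2} + \frac{z}{6}$)
$\frac{q}{Q{\left(-8,w \right)}} = \frac{621535}{\frac{101}{2} + \frac{1}{6} \left(-464\right)} = \frac{621535}{\frac{101}{2} - \frac{232}{3}} = \frac{621535}{- \frac{161}{6}} = 621535 \left(- \frac{6}{161}\right) = - \frac{3729210}{161}$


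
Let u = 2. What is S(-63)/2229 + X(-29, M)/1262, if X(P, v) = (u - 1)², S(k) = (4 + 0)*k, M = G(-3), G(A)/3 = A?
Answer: -105265/937666 ≈ -0.11226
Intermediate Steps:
G(A) = 3*A
M = -9 (M = 3*(-3) = -9)
S(k) = 4*k
X(P, v) = 1 (X(P, v) = (2 - 1)² = 1² = 1)
S(-63)/2229 + X(-29, M)/1262 = (4*(-63))/2229 + 1/1262 = -252*1/2229 + 1*(1/1262) = -84/743 + 1/1262 = -105265/937666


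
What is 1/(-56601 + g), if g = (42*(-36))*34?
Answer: -1/108009 ≈ -9.2585e-6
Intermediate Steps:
g = -51408 (g = -1512*34 = -51408)
1/(-56601 + g) = 1/(-56601 - 51408) = 1/(-108009) = -1/108009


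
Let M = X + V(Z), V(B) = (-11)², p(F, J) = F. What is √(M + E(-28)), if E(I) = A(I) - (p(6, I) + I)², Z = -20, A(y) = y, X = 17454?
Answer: √17063 ≈ 130.63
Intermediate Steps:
V(B) = 121
E(I) = I - (6 + I)²
M = 17575 (M = 17454 + 121 = 17575)
√(M + E(-28)) = √(17575 + (-28 - (6 - 28)²)) = √(17575 + (-28 - 1*(-22)²)) = √(17575 + (-28 - 1*484)) = √(17575 + (-28 - 484)) = √(17575 - 512) = √17063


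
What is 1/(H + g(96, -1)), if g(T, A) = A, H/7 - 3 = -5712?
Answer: -1/39964 ≈ -2.5023e-5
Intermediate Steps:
H = -39963 (H = 21 + 7*(-5712) = 21 - 39984 = -39963)
1/(H + g(96, -1)) = 1/(-39963 - 1) = 1/(-39964) = -1/39964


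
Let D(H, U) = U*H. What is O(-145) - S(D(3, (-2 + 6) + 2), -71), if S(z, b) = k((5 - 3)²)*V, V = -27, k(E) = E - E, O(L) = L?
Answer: -145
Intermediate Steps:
D(H, U) = H*U
k(E) = 0
S(z, b) = 0 (S(z, b) = 0*(-27) = 0)
O(-145) - S(D(3, (-2 + 6) + 2), -71) = -145 - 1*0 = -145 + 0 = -145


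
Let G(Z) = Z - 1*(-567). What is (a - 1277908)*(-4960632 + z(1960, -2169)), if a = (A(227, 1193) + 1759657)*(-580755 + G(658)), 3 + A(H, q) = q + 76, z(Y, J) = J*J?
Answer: 261322756066958958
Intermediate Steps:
z(Y, J) = J**2
G(Z) = 567 + Z (G(Z) = Z + 567 = 567 + Z)
A(H, q) = 73 + q (A(H, q) = -3 + (q + 76) = -3 + (76 + q) = 73 + q)
a = -1020507706190 (a = ((73 + 1193) + 1759657)*(-580755 + (567 + 658)) = (1266 + 1759657)*(-580755 + 1225) = 1760923*(-579530) = -1020507706190)
(a - 1277908)*(-4960632 + z(1960, -2169)) = (-1020507706190 - 1277908)*(-4960632 + (-2169)**2) = -1020508984098*(-4960632 + 4704561) = -1020508984098*(-256071) = 261322756066958958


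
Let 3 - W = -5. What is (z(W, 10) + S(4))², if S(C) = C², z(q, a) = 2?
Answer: 324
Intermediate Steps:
W = 8 (W = 3 - 1*(-5) = 3 + 5 = 8)
(z(W, 10) + S(4))² = (2 + 4²)² = (2 + 16)² = 18² = 324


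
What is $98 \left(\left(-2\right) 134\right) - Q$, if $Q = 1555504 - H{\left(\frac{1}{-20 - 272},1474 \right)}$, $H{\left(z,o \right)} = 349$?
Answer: $-1581419$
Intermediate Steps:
$Q = 1555155$ ($Q = 1555504 - 349 = 1555155$)
$98 \left(\left(-2\right) 134\right) - Q = 98 \left(\left(-2\right) 134\right) - 1555155 = 98 \left(-268\right) - 1555155 = -26264 - 1555155 = -1581419$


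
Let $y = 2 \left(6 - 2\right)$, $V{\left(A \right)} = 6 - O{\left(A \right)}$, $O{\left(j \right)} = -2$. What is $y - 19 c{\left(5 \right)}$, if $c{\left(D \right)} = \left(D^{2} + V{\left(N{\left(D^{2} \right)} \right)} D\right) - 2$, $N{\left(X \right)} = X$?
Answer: $-1189$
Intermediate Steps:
$V{\left(A \right)} = 8$ ($V{\left(A \right)} = 6 - -2 = 6 + 2 = 8$)
$y = 8$ ($y = 2 \cdot 4 = 8$)
$c{\left(D \right)} = -2 + D^{2} + 8 D$ ($c{\left(D \right)} = \left(D^{2} + 8 D\right) - 2 = -2 + D^{2} + 8 D$)
$y - 19 c{\left(5 \right)} = 8 - 19 \left(-2 + 5^{2} + 8 \cdot 5\right) = 8 - 19 \left(-2 + 25 + 40\right) = 8 - 1197 = -1189$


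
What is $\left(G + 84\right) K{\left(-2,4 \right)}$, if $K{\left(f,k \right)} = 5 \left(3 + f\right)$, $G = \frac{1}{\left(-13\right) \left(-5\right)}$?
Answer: $\frac{5461}{13} \approx 420.08$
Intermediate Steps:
$G = \frac{1}{65} \approx 0.015385$
$K{\left(f,k \right)} = 15 + 5 f$
$\left(G + 84\right) K{\left(-2,4 \right)} = \left(\frac{1}{65} + 84\right) \left(15 + 5 \left(-2\right)\right) = \frac{5461 \left(15 - 10\right)}{65} = \frac{5461}{65} \cdot 5 = \frac{5461}{13}$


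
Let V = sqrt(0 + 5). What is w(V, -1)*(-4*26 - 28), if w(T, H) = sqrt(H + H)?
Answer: -132*I*sqrt(2) ≈ -186.68*I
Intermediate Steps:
V = sqrt(5) ≈ 2.2361
w(T, H) = sqrt(2)*sqrt(H) (w(T, H) = sqrt(2*H) = sqrt(2)*sqrt(H))
w(V, -1)*(-4*26 - 28) = (sqrt(2)*sqrt(-1))*(-4*26 - 28) = (sqrt(2)*I)*(-104 - 28) = (I*sqrt(2))*(-132) = -132*I*sqrt(2)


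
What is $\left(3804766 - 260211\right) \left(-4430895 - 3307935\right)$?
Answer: $-27430708570650$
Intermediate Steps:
$\left(3804766 - 260211\right) \left(-4430895 - 3307935\right) = 3544555 \left(-7738830\right) = -27430708570650$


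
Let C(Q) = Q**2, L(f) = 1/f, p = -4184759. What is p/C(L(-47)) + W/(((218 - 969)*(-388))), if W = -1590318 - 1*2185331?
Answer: -2693629322857477/291388 ≈ -9.2441e+9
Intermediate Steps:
W = -3775649 (W = -1590318 - 2185331 = -3775649)
p/C(L(-47)) + W/(((218 - 969)*(-388))) = -4184759/((1/(-47))**2) - 3775649*(-1/(388*(218 - 969))) = -4184759/((-1/47)**2) - 3775649/((-751*(-388))) = -4184759/1/2209 - 3775649/291388 = -4184759*2209 - 3775649*1/291388 = -9244132631 - 3775649/291388 = -2693629322857477/291388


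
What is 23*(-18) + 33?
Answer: -381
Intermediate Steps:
23*(-18) + 33 = -414 + 33 = -381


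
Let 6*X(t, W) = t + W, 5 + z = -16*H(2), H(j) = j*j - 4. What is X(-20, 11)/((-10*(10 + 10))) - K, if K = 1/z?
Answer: 83/400 ≈ 0.20750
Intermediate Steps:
H(j) = -4 + j**2 (H(j) = j**2 - 4 = -4 + j**2)
z = -5 (z = -5 - 16*(-4 + 2**2) = -5 - 16*(-4 + 4) = -5 - 16*0 = -5 + 0 = -5)
X(t, W) = W/6 + t/6 (X(t, W) = (t + W)/6 = (W + t)/6 = W/6 + t/6)
K = -1/5 (K = 1/(-5) = -1/5 ≈ -0.20000)
X(-20, 11)/((-10*(10 + 10))) - K = ((1/6)*11 + (1/6)*(-20))/((-10*(10 + 10))) - 1*(-1/5) = (11/6 - 10/3)/((-10*20)) + 1/5 = -3/2/(-200) + 1/5 = -3/2*(-1/200) + 1/5 = 3/400 + 1/5 = 83/400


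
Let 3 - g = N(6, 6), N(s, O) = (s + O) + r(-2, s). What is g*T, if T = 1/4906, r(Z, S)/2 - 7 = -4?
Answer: -15/4906 ≈ -0.0030575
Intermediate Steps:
r(Z, S) = 6 (r(Z, S) = 14 + 2*(-4) = 14 - 8 = 6)
T = 1/4906 ≈ 0.00020383
N(s, O) = 6 + O + s (N(s, O) = (s + O) + 6 = (O + s) + 6 = 6 + O + s)
g = -15 (g = 3 - (6 + 6 + 6) = 3 - 1*18 = 3 - 18 = -15)
g*T = -15*1/4906 = -15/4906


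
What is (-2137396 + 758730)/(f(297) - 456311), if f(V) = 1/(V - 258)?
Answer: 26883987/8898064 ≈ 3.0213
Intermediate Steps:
f(V) = 1/(-258 + V)
(-2137396 + 758730)/(f(297) - 456311) = (-2137396 + 758730)/(1/(-258 + 297) - 456311) = -1378666/(1/39 - 456311) = -1378666/(-17796128/39) = -1378666*(-39/17796128) = 26883987/8898064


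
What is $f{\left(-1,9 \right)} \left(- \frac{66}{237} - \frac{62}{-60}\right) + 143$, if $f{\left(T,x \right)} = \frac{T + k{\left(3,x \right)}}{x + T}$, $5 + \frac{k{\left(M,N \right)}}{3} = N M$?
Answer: $\frac{565513}{3792} \approx 149.13$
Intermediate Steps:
$k{\left(M,N \right)} = -15 + 3 M N$ ($k{\left(M,N \right)} = -15 + 3 N M = -15 + 3 M N$)
$f{\left(T,x \right)} = \frac{-15 + T + 9 x}{T + x}$ ($f{\left(T,x \right)} = \frac{T + \left(-15 + 3 \cdot 3 x\right)}{x + T} = \frac{T + \left(-15 + 9 x\right)}{T + x} = \frac{-15 + T + 9 x}{T + x}$)
$f{\left(-1,9 \right)} \left(- \frac{66}{237} - \frac{62}{-60}\right) + 143 = \frac{-15 - 1 + 9 \cdot 9}{-1 + 9} \left(- \frac{66}{237} - \frac{62}{-60}\right) + 143 = \frac{-15 - 1 + 81}{8} \left(\left(-66\right) \frac{1}{237} - - \frac{31}{30}\right) + 143 = \frac{1}{8} \cdot 65 \left(- \frac{22}{79} + \frac{31}{30}\right) + 143 = \frac{65}{8} \cdot \frac{1789}{2370} + 143 = \frac{23257}{3792} + 143 = \frac{565513}{3792}$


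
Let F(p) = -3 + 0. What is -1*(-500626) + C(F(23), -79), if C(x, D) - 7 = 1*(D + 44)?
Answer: 500598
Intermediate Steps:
F(p) = -3
C(x, D) = 51 + D (C(x, D) = 7 + 1*(D + 44) = 7 + 1*(44 + D) = 7 + (44 + D) = 51 + D)
-1*(-500626) + C(F(23), -79) = -1*(-500626) + (51 - 79) = 500626 - 28 = 500598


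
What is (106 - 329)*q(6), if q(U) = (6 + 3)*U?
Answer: -12042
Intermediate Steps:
q(U) = 9*U
(106 - 329)*q(6) = (106 - 329)*(9*6) = -223*54 = -12042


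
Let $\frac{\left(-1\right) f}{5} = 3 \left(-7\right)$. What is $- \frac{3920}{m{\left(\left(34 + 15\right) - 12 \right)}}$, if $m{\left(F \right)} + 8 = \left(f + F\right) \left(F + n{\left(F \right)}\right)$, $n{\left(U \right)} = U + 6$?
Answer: $- \frac{490}{1419} \approx -0.34531$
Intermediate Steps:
$n{\left(U \right)} = 6 + U$
$f = 105$ ($f = - 5 \cdot 3 \left(-7\right) = \left(-5\right) \left(-21\right) = 105$)
$m{\left(F \right)} = -8 + \left(6 + 2 F\right) \left(105 + F\right)$ ($m{\left(F \right)} = -8 + \left(105 + F\right) \left(F + \left(6 + F\right)\right) = -8 + \left(105 + F\right) \left(6 + 2 F\right) = -8 + \left(6 + 2 F\right) \left(105 + F\right)$)
$- \frac{3920}{m{\left(\left(34 + 15\right) - 12 \right)}} = - \frac{3920}{622 + 2 \left(\left(34 + 15\right) - 12\right)^{2} + 216 \left(\left(34 + 15\right) - 12\right)} = - \frac{3920}{622 + 2 \left(49 - 12\right)^{2} + 216 \left(49 - 12\right)} = - \frac{3920}{622 + 2 \cdot 37^{2} + 216 \cdot 37} = - \frac{3920}{622 + 2 \cdot 1369 + 7992} = - \frac{3920}{622 + 2738 + 7992} = - \frac{3920}{11352} = \left(-3920\right) \frac{1}{11352} = - \frac{490}{1419}$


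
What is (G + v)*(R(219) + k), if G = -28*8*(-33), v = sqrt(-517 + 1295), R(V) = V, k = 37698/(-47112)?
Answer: 3166187640/1963 + 1713305*sqrt(778)/7852 ≈ 1.6190e+6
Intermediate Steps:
k = -6283/7852 (k = 37698*(-1/47112) = -6283/7852 ≈ -0.80018)
v = sqrt(778) ≈ 27.893
G = 7392 (G = -224*(-33) = 7392)
(G + v)*(R(219) + k) = (7392 + sqrt(778))*(219 - 6283/7852) = (7392 + sqrt(778))*(1713305/7852) = 3166187640/1963 + 1713305*sqrt(778)/7852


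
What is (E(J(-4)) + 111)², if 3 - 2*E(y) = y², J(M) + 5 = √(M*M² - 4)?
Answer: 16256 + 2680*I*√17 ≈ 16256.0 + 11050.0*I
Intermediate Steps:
J(M) = -5 + √(-4 + M³) (J(M) = -5 + √(M*M² - 4) = -5 + √(M³ - 4) = -5 + √(-4 + M³))
E(y) = 3/2 - y²/2
(E(J(-4)) + 111)² = ((3/2 - (-5 + √(-4 + (-4)³))²/2) + 111)² = ((3/2 - (-5 + √(-4 - 64))²/2) + 111)² = ((3/2 - (-5 + √(-68))²/2) + 111)² = ((3/2 - (-5 + 2*I*√17)²/2) + 111)² = (225/2 - (-5 + 2*I*√17)²/2)²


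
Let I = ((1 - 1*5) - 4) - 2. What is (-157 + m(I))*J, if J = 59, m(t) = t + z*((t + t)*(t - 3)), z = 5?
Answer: 66847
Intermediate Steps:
I = -10 (I = ((1 - 5) - 4) - 2 = (-4 - 4) - 2 = -8 - 2 = -10)
m(t) = t + 10*t*(-3 + t) (m(t) = t + 5*((t + t)*(t - 3)) = t + 5*((2*t)*(-3 + t)) = t + 5*(2*t*(-3 + t)) = t + 10*t*(-3 + t))
(-157 + m(I))*J = (-157 - 10*(-29 + 10*(-10)))*59 = (-157 - 10*(-29 - 100))*59 = (-157 - 10*(-129))*59 = (-157 + 1290)*59 = 1133*59 = 66847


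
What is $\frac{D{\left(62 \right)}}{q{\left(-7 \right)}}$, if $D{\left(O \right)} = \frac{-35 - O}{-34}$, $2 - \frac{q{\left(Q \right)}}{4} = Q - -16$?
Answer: $- \frac{97}{952} \approx -0.10189$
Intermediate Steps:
$q{\left(Q \right)} = -56 - 4 Q$ ($q{\left(Q \right)} = 8 - 4 \left(Q - -16\right) = 8 - 4 \left(Q + 16\right) = 8 - 4 \left(16 + Q\right) = 8 - \left(64 + 4 Q\right) = -56 - 4 Q$)
$D{\left(O \right)} = \frac{35}{34} + \frac{O}{34}$ ($D{\left(O \right)} = \left(-35 - O\right) \left(- \frac{1}{34}\right) = \frac{35}{34} + \frac{O}{34}$)
$\frac{D{\left(62 \right)}}{q{\left(-7 \right)}} = \frac{\frac{35}{34} + \frac{1}{34} \cdot 62}{-56 - -28} = \frac{\frac{35}{34} + \frac{31}{17}}{-56 + 28} = \frac{97}{34 \left(-28\right)} = \frac{97}{34} \left(- \frac{1}{28}\right) = - \frac{97}{952}$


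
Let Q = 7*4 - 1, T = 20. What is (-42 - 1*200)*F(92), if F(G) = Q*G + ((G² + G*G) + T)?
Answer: -4702544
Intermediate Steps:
Q = 27 (Q = 28 - 1 = 27)
F(G) = 20 + 2*G² + 27*G (F(G) = 27*G + ((G² + G*G) + 20) = 27*G + ((G² + G²) + 20) = 27*G + (2*G² + 20) = 27*G + (20 + 2*G²) = 20 + 2*G² + 27*G)
(-42 - 1*200)*F(92) = (-42 - 1*200)*(20 + 2*92² + 27*92) = (-42 - 200)*(20 + 2*8464 + 2484) = -242*(20 + 16928 + 2484) = -242*19432 = -4702544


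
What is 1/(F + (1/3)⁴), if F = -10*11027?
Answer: -81/8931869 ≈ -9.0687e-6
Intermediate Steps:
F = -110270
1/(F + (1/3)⁴) = 1/(-110270 + (1/3)⁴) = 1/(-110270 + (⅓)⁴) = 1/(-110270 + 1/81) = 1/(-8931869/81) = -81/8931869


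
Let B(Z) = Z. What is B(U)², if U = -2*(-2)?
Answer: 16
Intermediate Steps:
U = 4
B(U)² = 4² = 16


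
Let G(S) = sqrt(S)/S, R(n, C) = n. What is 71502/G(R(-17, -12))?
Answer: 71502*I*sqrt(17) ≈ 2.9481e+5*I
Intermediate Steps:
G(S) = 1/sqrt(S)
71502/G(R(-17, -12)) = 71502/(1/sqrt(-17)) = 71502/((-I*sqrt(17)/17)) = 71502*(I*sqrt(17)) = 71502*I*sqrt(17)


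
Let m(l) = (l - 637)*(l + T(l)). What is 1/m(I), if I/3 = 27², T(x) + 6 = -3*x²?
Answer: -1/22237425300 ≈ -4.4969e-11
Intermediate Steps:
T(x) = -6 - 3*x²
I = 2187 (I = 3*27² = 3*729 = 2187)
m(l) = (-637 + l)*(-6 + l - 3*l²) (m(l) = (l - 637)*(l + (-6 - 3*l²)) = (-637 + l)*(-6 + l - 3*l²))
1/m(I) = 1/(3822 - 643*2187 - 3*2187³ + 1912*2187²) = 1/(3822 - 1406241 - 3*10460353203 + 1912*4782969) = 1/(3822 - 1406241 - 31381059609 + 9145036728) = 1/(-22237425300) = -1/22237425300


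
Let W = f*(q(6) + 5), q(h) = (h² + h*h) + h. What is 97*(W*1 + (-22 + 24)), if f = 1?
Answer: 8245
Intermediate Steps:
q(h) = h + 2*h² (q(h) = (h² + h²) + h = 2*h² + h = h + 2*h²)
W = 83 (W = 1*(6*(1 + 2*6) + 5) = 1*(6*(1 + 12) + 5) = 1*(6*13 + 5) = 1*(78 + 5) = 1*83 = 83)
97*(W*1 + (-22 + 24)) = 97*(83*1 + (-22 + 24)) = 97*(83 + 2) = 97*85 = 8245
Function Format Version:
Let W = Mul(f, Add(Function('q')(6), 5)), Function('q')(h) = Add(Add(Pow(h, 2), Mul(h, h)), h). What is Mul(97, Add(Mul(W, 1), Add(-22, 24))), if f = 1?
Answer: 8245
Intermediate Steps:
Function('q')(h) = Add(h, Mul(2, Pow(h, 2))) (Function('q')(h) = Add(Add(Pow(h, 2), Pow(h, 2)), h) = Add(Mul(2, Pow(h, 2)), h) = Add(h, Mul(2, Pow(h, 2))))
W = 83 (W = Mul(1, Add(Mul(6, Add(1, Mul(2, 6))), 5)) = Mul(1, Add(Mul(6, Add(1, 12)), 5)) = Mul(1, Add(Mul(6, 13), 5)) = Mul(1, Add(78, 5)) = Mul(1, 83) = 83)
Mul(97, Add(Mul(W, 1), Add(-22, 24))) = Mul(97, Add(Mul(83, 1), Add(-22, 24))) = Mul(97, Add(83, 2)) = Mul(97, 85) = 8245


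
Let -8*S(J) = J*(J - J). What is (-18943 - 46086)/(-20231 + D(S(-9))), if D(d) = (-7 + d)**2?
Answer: 65029/20182 ≈ 3.2221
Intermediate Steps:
S(J) = 0 (S(J) = -J*(J - J)/8 = -J*0/8 = -1/8*0 = 0)
(-18943 - 46086)/(-20231 + D(S(-9))) = (-18943 - 46086)/(-20231 + (-7 + 0)**2) = -65029/(-20231 + (-7)**2) = -65029/(-20231 + 49) = -65029/(-20182) = -65029*(-1/20182) = 65029/20182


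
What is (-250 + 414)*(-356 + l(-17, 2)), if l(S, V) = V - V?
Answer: -58384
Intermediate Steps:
l(S, V) = 0
(-250 + 414)*(-356 + l(-17, 2)) = (-250 + 414)*(-356 + 0) = 164*(-356) = -58384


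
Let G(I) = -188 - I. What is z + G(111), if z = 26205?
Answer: 25906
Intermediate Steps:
z + G(111) = 26205 + (-188 - 1*111) = 26205 + (-188 - 111) = 26205 - 299 = 25906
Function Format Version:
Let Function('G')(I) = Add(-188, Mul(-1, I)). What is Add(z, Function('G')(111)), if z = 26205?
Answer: 25906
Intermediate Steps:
Add(z, Function('G')(111)) = Add(26205, Add(-188, Mul(-1, 111))) = Add(26205, Add(-188, -111)) = Add(26205, -299) = 25906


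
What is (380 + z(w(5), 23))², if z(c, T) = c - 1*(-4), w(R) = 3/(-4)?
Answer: 2350089/16 ≈ 1.4688e+5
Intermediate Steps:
w(R) = -¾ (w(R) = 3*(-¼) = -¾)
z(c, T) = 4 + c (z(c, T) = c + 4 = 4 + c)
(380 + z(w(5), 23))² = (380 + (4 - ¾))² = (380 + 13/4)² = (1533/4)² = 2350089/16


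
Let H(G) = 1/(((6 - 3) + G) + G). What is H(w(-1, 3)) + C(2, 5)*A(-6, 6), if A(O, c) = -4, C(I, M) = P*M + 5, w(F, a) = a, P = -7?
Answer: 1081/9 ≈ 120.11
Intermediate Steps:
C(I, M) = 5 - 7*M (C(I, M) = -7*M + 5 = 5 - 7*M)
H(G) = 1/(3 + 2*G) (H(G) = 1/((3 + G) + G) = 1/(3 + 2*G))
H(w(-1, 3)) + C(2, 5)*A(-6, 6) = 1/(3 + 2*3) + (5 - 7*5)*(-4) = 1/(3 + 6) + (5 - 35)*(-4) = 1/9 - 30*(-4) = 1/9 + 120 = 1081/9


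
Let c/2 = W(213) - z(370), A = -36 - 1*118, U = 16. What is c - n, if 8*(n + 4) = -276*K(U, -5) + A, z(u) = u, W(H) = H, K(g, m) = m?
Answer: -1853/4 ≈ -463.25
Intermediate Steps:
A = -154 (A = -36 - 118 = -154)
c = -314 (c = 2*(213 - 1*370) = 2*(213 - 370) = 2*(-157) = -314)
n = 597/4 (n = -4 + (-276*(-5) - 154)/8 = -4 + (1380 - 154)/8 = -4 + (1/8)*1226 = -4 + 613/4 = 597/4 ≈ 149.25)
c - n = -314 - 1*597/4 = -314 - 597/4 = -1853/4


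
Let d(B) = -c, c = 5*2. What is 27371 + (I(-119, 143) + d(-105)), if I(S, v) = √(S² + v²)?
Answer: 27361 + √34610 ≈ 27547.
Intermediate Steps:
c = 10
d(B) = -10 (d(B) = -1*10 = -10)
27371 + (I(-119, 143) + d(-105)) = 27371 + (√((-119)² + 143²) - 10) = 27371 + (√(14161 + 20449) - 10) = 27371 + (√34610 - 10) = 27371 + (-10 + √34610) = 27361 + √34610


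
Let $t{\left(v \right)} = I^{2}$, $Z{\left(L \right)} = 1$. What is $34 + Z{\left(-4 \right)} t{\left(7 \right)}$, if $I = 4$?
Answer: $50$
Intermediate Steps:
$t{\left(v \right)} = 16$ ($t{\left(v \right)} = 4^{2} = 16$)
$34 + Z{\left(-4 \right)} t{\left(7 \right)} = 34 + 1 \cdot 16 = 34 + 16 = 50$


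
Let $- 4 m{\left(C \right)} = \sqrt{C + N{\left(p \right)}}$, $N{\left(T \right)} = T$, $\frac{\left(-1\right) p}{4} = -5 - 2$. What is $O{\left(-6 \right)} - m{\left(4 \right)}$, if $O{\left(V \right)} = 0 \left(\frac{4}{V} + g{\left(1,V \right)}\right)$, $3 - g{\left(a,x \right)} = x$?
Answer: $\sqrt{2} \approx 1.4142$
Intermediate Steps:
$g{\left(a,x \right)} = 3 - x$
$p = 28$ ($p = - 4 \left(-5 - 2\right) = \left(-4\right) \left(-7\right) = 28$)
$O{\left(V \right)} = 0$ ($O{\left(V \right)} = 0 \left(\frac{4}{V} - \left(-3 + V\right)\right) = 0 \left(3 - V + \frac{4}{V}\right) = 0$)
$m{\left(C \right)} = - \frac{\sqrt{28 + C}}{4}$ ($m{\left(C \right)} = - \frac{\sqrt{C + 28}}{4} = - \frac{\sqrt{28 + C}}{4}$)
$O{\left(-6 \right)} - m{\left(4 \right)} = 0 - - \frac{\sqrt{28 + 4}}{4} = 0 - - \frac{\sqrt{32}}{4} = 0 - - \frac{4 \sqrt{2}}{4} = 0 - - \sqrt{2} = 0 + \sqrt{2} = \sqrt{2}$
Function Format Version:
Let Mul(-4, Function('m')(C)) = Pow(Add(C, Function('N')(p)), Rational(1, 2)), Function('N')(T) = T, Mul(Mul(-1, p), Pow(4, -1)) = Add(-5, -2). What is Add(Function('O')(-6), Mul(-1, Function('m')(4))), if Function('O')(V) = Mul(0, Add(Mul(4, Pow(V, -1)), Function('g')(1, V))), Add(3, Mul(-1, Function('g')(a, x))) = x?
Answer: Pow(2, Rational(1, 2)) ≈ 1.4142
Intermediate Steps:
Function('g')(a, x) = Add(3, Mul(-1, x))
p = 28 (p = Mul(-4, Add(-5, -2)) = Mul(-4, -7) = 28)
Function('O')(V) = 0 (Function('O')(V) = Mul(0, Add(Mul(4, Pow(V, -1)), Add(3, Mul(-1, V)))) = Mul(0, Add(3, Mul(-1, V), Mul(4, Pow(V, -1)))) = 0)
Function('m')(C) = Mul(Rational(-1, 4), Pow(Add(28, C), Rational(1, 2))) (Function('m')(C) = Mul(Rational(-1, 4), Pow(Add(C, 28), Rational(1, 2))) = Mul(Rational(-1, 4), Pow(Add(28, C), Rational(1, 2))))
Add(Function('O')(-6), Mul(-1, Function('m')(4))) = Add(0, Mul(-1, Mul(Rational(-1, 4), Pow(Add(28, 4), Rational(1, 2))))) = Add(0, Mul(-1, Mul(Rational(-1, 4), Pow(32, Rational(1, 2))))) = Add(0, Mul(-1, Mul(Rational(-1, 4), Mul(4, Pow(2, Rational(1, 2)))))) = Add(0, Mul(-1, Mul(-1, Pow(2, Rational(1, 2))))) = Add(0, Pow(2, Rational(1, 2))) = Pow(2, Rational(1, 2))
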